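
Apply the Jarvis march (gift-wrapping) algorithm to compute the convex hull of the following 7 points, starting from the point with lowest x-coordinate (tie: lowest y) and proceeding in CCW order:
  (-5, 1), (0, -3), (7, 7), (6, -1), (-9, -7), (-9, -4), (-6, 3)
Hull (CCW) = [(-9, -7), (6, -1), (7, 7), (-6, 3), (-9, -4)]

Jarvis march: at each step, from the current hull vertex p, select the next vertex q as the point such that every other point lies strictly to the left of (or on) the directed line p → q. (Equivalently: for every other point r, the cross product (q − p) × (r − p) ≥ 0.)
Starting point (lowest x, tie lowest y): (-9, -7). Wrap until returning to start. Resulting hull: (-9, -7), (6, -1), (7, 7), (-6, 3), (-9, -4).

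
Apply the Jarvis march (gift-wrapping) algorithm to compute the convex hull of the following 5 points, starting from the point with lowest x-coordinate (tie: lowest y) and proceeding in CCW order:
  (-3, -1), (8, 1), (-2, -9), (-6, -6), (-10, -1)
Hull (CCW) = [(-10, -1), (-6, -6), (-2, -9), (8, 1)]

Jarvis march: at each step, from the current hull vertex p, select the next vertex q as the point such that every other point lies strictly to the left of (or on) the directed line p → q. (Equivalently: for every other point r, the cross product (q − p) × (r − p) ≥ 0.)
Starting point (lowest x, tie lowest y): (-10, -1). Wrap until returning to start. Resulting hull: (-10, -1), (-6, -6), (-2, -9), (8, 1).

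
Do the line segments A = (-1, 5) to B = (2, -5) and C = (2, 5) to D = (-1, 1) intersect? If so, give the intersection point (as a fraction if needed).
Yes; intersection at (-1/7, 15/7) (t = 2/7 on AB, s = 5/7 on CD)

Parametrize AB as A + t(B − A) = (-1 + 3 t, 5 + -10 t) and CD as C + s(D − C) = (2 + -3 s, 5 + -4 s). Solve the linear system for (t, s). Determinant = 42 ≠ 0, so a unique intersection of the containing lines exists. Solution: t = 2/7, s = 5/7 — both in [0, 1], so the segments cross. Intersection point: (-1/7, 15/7).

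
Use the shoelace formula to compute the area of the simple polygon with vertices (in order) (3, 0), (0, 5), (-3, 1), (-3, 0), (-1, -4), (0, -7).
Area = 73/2

Shoelace formula: Area = (1/2) |Σ_i (x_i · y_{i+1} − x_{i+1} · y_i)| (indices mod n). Compute each cross term:
  (3)(5) − (0)(0) = 15
  (0)(1) − (-3)(5) = 15
  (-3)(0) − (-3)(1) = 3
  (-3)(-4) − (-1)(0) = 12
  (-1)(-7) − (0)(-4) = 7
  (0)(0) − (3)(-7) = 21
Sum = 73, so (signed) Area = 73/2 = 73/2, |Area| = 73/2.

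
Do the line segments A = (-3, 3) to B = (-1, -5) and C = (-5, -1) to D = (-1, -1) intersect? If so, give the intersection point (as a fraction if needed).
Yes; intersection at (-2, -1) (t = 1/2 on AB, s = 3/4 on CD)

Parametrize AB as A + t(B − A) = (-3 + 2 t, 3 + -8 t) and CD as C + s(D − C) = (-5 + 4 s, -1 + 0 s). Solve the linear system for (t, s). Determinant = -32 ≠ 0, so a unique intersection of the containing lines exists. Solution: t = 1/2, s = 3/4 — both in [0, 1], so the segments cross. Intersection point: (-2, -1).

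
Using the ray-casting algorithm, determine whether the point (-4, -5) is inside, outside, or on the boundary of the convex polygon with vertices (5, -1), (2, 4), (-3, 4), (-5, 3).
The point (-4, -5) lies strictly outside the polygon

Cast a horizontal ray to the right from the query point and count how many polygon edges it crosses (each edge strictly once or zero times, handled with the usual half-open convention). 
Parity of crossings → even ⇒ outside.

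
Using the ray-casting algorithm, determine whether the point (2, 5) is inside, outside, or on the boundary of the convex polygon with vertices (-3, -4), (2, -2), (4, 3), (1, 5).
The point (2, 5) lies strictly outside the polygon

Cast a horizontal ray to the right from the query point and count how many polygon edges it crosses (each edge strictly once or zero times, handled with the usual half-open convention). 
Parity of crossings → even ⇒ outside.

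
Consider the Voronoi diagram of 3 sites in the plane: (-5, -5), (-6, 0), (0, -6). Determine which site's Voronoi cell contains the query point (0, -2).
Nearest site = (0, -6)

The Voronoi cell of site s contains exactly those query points closer to s than to any other site. Compute squared distances from q = (0, -2) to each site:
  (0 − 0)² + (-6 − -2)² = 16
  (-5 − 0)² + (-5 − -2)² = 34
  (-6 − 0)² + (0 − -2)² = 40
Minimum is attained by (0, -6), so q lies in its Voronoi cell.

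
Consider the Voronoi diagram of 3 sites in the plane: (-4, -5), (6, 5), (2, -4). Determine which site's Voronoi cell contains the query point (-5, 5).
Nearest site = (-4, -5)

The Voronoi cell of site s contains exactly those query points closer to s than to any other site. Compute squared distances from q = (-5, 5) to each site:
  (-4 − -5)² + (-5 − 5)² = 101
  (6 − -5)² + (5 − 5)² = 121
  (2 − -5)² + (-4 − 5)² = 130
Minimum is attained by (-4, -5), so q lies in its Voronoi cell.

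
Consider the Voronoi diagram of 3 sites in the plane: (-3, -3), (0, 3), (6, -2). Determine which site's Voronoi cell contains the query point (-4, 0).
Nearest site = (-3, -3)

The Voronoi cell of site s contains exactly those query points closer to s than to any other site. Compute squared distances from q = (-4, 0) to each site:
  (-3 − -4)² + (-3 − 0)² = 10
  (0 − -4)² + (3 − 0)² = 25
  (6 − -4)² + (-2 − 0)² = 104
Minimum is attained by (-3, -3), so q lies in its Voronoi cell.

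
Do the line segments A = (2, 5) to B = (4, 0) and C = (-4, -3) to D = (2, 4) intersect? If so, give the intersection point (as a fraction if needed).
No (intersection of containing lines falls outside at least one segment)

Parametrize and solve: t = 3/22, s = 23/22. At least one of these is outside [0, 1], so the segments do not intersect.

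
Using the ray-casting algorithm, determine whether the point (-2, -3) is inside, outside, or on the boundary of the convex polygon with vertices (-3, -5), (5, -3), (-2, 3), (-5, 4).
The point (-2, -3) lies strictly inside the polygon

Cast a horizontal ray to the right from the query point and count how many polygon edges it crosses (each edge strictly once or zero times, handled with the usual half-open convention). 
Parity of crossings → odd ⇒ inside.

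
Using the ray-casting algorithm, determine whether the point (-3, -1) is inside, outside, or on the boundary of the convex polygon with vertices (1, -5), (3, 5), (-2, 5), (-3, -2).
The point (-3, -1) lies strictly outside the polygon

Cast a horizontal ray to the right from the query point and count how many polygon edges it crosses (each edge strictly once or zero times, handled with the usual half-open convention). 
Parity of crossings → even ⇒ outside.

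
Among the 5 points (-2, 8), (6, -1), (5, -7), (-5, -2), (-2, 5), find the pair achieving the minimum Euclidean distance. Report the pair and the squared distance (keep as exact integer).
Pair = ((-2, 8), (-2, 5)); squared distance = 9

Compute all C(5, 2) = 10 pairwise squared distances (x_i − x_j)² + (y_i − y_j)². The minimum is 9, attained by the pair ((-2, 8), (-2, 5)).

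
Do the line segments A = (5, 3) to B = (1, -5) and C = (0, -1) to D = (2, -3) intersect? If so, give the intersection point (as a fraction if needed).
Yes; intersection at (2, -3) (t = 3/4 on AB, s = 1 on CD)

Parametrize AB as A + t(B − A) = (5 + -4 t, 3 + -8 t) and CD as C + s(D − C) = (0 + 2 s, -1 + -2 s). Solve the linear system for (t, s). Determinant = -24 ≠ 0, so a unique intersection of the containing lines exists. Solution: t = 3/4, s = 1 — both in [0, 1], so the segments cross. Intersection point: (2, -3).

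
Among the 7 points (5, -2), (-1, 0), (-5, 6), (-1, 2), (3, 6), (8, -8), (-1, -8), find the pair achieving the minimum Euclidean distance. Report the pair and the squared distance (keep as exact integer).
Pair = ((-1, 0), (-1, 2)); squared distance = 4

Compute all C(7, 2) = 21 pairwise squared distances (x_i − x_j)² + (y_i − y_j)². The minimum is 4, attained by the pair ((-1, 0), (-1, 2)).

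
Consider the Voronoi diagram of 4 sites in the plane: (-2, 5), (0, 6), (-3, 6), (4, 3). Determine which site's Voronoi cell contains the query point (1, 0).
Nearest site = (4, 3)

The Voronoi cell of site s contains exactly those query points closer to s than to any other site. Compute squared distances from q = (1, 0) to each site:
  (4 − 1)² + (3 − 0)² = 18
  (-2 − 1)² + (5 − 0)² = 34
  (0 − 1)² + (6 − 0)² = 37
  (-3 − 1)² + (6 − 0)² = 52
Minimum is attained by (4, 3), so q lies in its Voronoi cell.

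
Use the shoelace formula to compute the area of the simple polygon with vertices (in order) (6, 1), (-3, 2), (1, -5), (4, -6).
Area = 41

Shoelace formula: Area = (1/2) |Σ_i (x_i · y_{i+1} − x_{i+1} · y_i)| (indices mod n). Compute each cross term:
  (6)(2) − (-3)(1) = 15
  (-3)(-5) − (1)(2) = 13
  (1)(-6) − (4)(-5) = 14
  (4)(1) − (6)(-6) = 40
Sum = 82, so (signed) Area = 82/2 = 41, |Area| = 41.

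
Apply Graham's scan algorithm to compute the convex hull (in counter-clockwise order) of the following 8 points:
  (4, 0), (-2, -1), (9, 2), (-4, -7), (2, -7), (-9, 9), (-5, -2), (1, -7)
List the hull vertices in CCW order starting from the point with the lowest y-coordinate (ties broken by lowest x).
Hull (CCW) = [(-4, -7), (2, -7), (9, 2), (-9, 9)]

Graham scan procedure:
  1. Find the pivot p₀ = point with lowest y (tie → lowest x): (-4, -7).
  2. Sort the remaining points by polar angle around p₀.
  3. Walk through sorted points, maintaining a stack; pop the top while the last three entries make a non-left turn (cross product ≤ 0).
  4. Final stack is the convex hull in CCW order: (-4, -7), (2, -7), (9, 2), (-9, 9).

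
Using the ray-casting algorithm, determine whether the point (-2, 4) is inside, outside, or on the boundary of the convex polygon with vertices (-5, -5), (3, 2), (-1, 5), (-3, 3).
The point (-2, 4) lies on the polygon boundary

Boundary check: the query satisfies the collinearity and bounding-box conditions for some polygon edge, so it lies exactly on the boundary.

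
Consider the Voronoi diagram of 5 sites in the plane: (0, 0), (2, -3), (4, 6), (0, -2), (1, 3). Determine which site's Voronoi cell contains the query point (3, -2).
Nearest site = (2, -3)

The Voronoi cell of site s contains exactly those query points closer to s than to any other site. Compute squared distances from q = (3, -2) to each site:
  (2 − 3)² + (-3 − -2)² = 2
  (0 − 3)² + (-2 − -2)² = 9
  (0 − 3)² + (0 − -2)² = 13
  (1 − 3)² + (3 − -2)² = 29
  (4 − 3)² + (6 − -2)² = 65
Minimum is attained by (2, -3), so q lies in its Voronoi cell.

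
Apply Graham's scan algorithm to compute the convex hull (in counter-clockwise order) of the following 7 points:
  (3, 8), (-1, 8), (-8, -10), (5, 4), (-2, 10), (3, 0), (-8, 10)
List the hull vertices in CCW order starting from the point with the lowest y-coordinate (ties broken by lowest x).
Hull (CCW) = [(-8, -10), (3, 0), (5, 4), (3, 8), (-2, 10), (-8, 10)]

Graham scan procedure:
  1. Find the pivot p₀ = point with lowest y (tie → lowest x): (-8, -10).
  2. Sort the remaining points by polar angle around p₀.
  3. Walk through sorted points, maintaining a stack; pop the top while the last three entries make a non-left turn (cross product ≤ 0).
  4. Final stack is the convex hull in CCW order: (-8, -10), (3, 0), (5, 4), (3, 8), (-2, 10), (-8, 10).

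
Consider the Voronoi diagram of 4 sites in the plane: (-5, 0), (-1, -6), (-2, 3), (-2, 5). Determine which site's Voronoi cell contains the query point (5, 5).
Nearest site = (-2, 5)

The Voronoi cell of site s contains exactly those query points closer to s than to any other site. Compute squared distances from q = (5, 5) to each site:
  (-2 − 5)² + (5 − 5)² = 49
  (-2 − 5)² + (3 − 5)² = 53
  (-5 − 5)² + (0 − 5)² = 125
  (-1 − 5)² + (-6 − 5)² = 157
Minimum is attained by (-2, 5), so q lies in its Voronoi cell.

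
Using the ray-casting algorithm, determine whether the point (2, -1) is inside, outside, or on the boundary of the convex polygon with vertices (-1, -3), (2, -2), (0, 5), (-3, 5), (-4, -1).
The point (2, -1) lies strictly outside the polygon

Cast a horizontal ray to the right from the query point and count how many polygon edges it crosses (each edge strictly once or zero times, handled with the usual half-open convention). 
Parity of crossings → even ⇒ outside.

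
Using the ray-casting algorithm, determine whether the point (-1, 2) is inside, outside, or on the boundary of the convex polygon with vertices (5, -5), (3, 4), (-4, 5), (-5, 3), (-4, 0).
The point (-1, 2) lies strictly inside the polygon

Cast a horizontal ray to the right from the query point and count how many polygon edges it crosses (each edge strictly once or zero times, handled with the usual half-open convention). 
Parity of crossings → odd ⇒ inside.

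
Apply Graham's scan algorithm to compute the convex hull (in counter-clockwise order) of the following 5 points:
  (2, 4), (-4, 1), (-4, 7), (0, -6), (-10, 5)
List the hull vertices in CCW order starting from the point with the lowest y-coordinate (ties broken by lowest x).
Hull (CCW) = [(0, -6), (2, 4), (-4, 7), (-10, 5)]

Graham scan procedure:
  1. Find the pivot p₀ = point with lowest y (tie → lowest x): (0, -6).
  2. Sort the remaining points by polar angle around p₀.
  3. Walk through sorted points, maintaining a stack; pop the top while the last three entries make a non-left turn (cross product ≤ 0).
  4. Final stack is the convex hull in CCW order: (0, -6), (2, 4), (-4, 7), (-10, 5).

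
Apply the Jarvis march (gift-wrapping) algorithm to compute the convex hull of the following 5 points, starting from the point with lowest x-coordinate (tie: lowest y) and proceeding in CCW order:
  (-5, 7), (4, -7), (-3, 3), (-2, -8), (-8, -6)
Hull (CCW) = [(-8, -6), (-2, -8), (4, -7), (-5, 7)]

Jarvis march: at each step, from the current hull vertex p, select the next vertex q as the point such that every other point lies strictly to the left of (or on) the directed line p → q. (Equivalently: for every other point r, the cross product (q − p) × (r − p) ≥ 0.)
Starting point (lowest x, tie lowest y): (-8, -6). Wrap until returning to start. Resulting hull: (-8, -6), (-2, -8), (4, -7), (-5, 7).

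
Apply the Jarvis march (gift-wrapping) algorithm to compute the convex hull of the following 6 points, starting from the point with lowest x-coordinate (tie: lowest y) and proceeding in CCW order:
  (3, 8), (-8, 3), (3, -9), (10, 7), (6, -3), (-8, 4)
Hull (CCW) = [(-8, 3), (3, -9), (6, -3), (10, 7), (3, 8), (-8, 4)]

Jarvis march: at each step, from the current hull vertex p, select the next vertex q as the point such that every other point lies strictly to the left of (or on) the directed line p → q. (Equivalently: for every other point r, the cross product (q − p) × (r − p) ≥ 0.)
Starting point (lowest x, tie lowest y): (-8, 3). Wrap until returning to start. Resulting hull: (-8, 3), (3, -9), (6, -3), (10, 7), (3, 8), (-8, 4).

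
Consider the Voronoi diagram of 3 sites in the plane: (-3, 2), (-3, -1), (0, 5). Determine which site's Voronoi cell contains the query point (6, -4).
Nearest site = (-3, -1)

The Voronoi cell of site s contains exactly those query points closer to s than to any other site. Compute squared distances from q = (6, -4) to each site:
  (-3 − 6)² + (-1 − -4)² = 90
  (-3 − 6)² + (2 − -4)² = 117
  (0 − 6)² + (5 − -4)² = 117
Minimum is attained by (-3, -1), so q lies in its Voronoi cell.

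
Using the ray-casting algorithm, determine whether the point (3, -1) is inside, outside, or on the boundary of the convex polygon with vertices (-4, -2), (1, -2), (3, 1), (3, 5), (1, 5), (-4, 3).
The point (3, -1) lies strictly outside the polygon

Cast a horizontal ray to the right from the query point and count how many polygon edges it crosses (each edge strictly once or zero times, handled with the usual half-open convention). 
Parity of crossings → even ⇒ outside.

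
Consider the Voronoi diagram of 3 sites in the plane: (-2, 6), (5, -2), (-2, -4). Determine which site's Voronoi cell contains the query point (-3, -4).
Nearest site = (-2, -4)

The Voronoi cell of site s contains exactly those query points closer to s than to any other site. Compute squared distances from q = (-3, -4) to each site:
  (-2 − -3)² + (-4 − -4)² = 1
  (5 − -3)² + (-2 − -4)² = 68
  (-2 − -3)² + (6 − -4)² = 101
Minimum is attained by (-2, -4), so q lies in its Voronoi cell.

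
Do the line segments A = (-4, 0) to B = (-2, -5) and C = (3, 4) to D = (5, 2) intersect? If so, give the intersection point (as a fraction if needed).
No (intersection of containing lines falls outside at least one segment)

Parametrize and solve: t = -11/3, s = -43/6. At least one of these is outside [0, 1], so the segments do not intersect.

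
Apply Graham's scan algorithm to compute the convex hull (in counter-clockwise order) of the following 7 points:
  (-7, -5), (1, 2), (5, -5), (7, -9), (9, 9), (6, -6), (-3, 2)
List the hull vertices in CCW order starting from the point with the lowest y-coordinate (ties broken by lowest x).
Hull (CCW) = [(7, -9), (9, 9), (-3, 2), (-7, -5)]

Graham scan procedure:
  1. Find the pivot p₀ = point with lowest y (tie → lowest x): (7, -9).
  2. Sort the remaining points by polar angle around p₀.
  3. Walk through sorted points, maintaining a stack; pop the top while the last three entries make a non-left turn (cross product ≤ 0).
  4. Final stack is the convex hull in CCW order: (7, -9), (9, 9), (-3, 2), (-7, -5).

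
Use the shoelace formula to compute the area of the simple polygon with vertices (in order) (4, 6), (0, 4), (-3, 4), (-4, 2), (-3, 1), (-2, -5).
Area = 65/2

Shoelace formula: Area = (1/2) |Σ_i (x_i · y_{i+1} − x_{i+1} · y_i)| (indices mod n). Compute each cross term:
  (4)(4) − (0)(6) = 16
  (0)(4) − (-3)(4) = 12
  (-3)(2) − (-4)(4) = 10
  (-4)(1) − (-3)(2) = 2
  (-3)(-5) − (-2)(1) = 17
  (-2)(6) − (4)(-5) = 8
Sum = 65, so (signed) Area = 65/2 = 65/2, |Area| = 65/2.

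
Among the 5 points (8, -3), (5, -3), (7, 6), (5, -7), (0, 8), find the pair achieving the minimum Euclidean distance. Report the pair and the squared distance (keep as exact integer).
Pair = ((8, -3), (5, -3)); squared distance = 9

Compute all C(5, 2) = 10 pairwise squared distances (x_i − x_j)² + (y_i − y_j)². The minimum is 9, attained by the pair ((8, -3), (5, -3)).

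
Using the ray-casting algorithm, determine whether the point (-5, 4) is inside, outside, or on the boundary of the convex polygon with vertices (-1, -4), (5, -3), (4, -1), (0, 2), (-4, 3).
The point (-5, 4) lies strictly outside the polygon

Cast a horizontal ray to the right from the query point and count how many polygon edges it crosses (each edge strictly once or zero times, handled with the usual half-open convention). 
Parity of crossings → even ⇒ outside.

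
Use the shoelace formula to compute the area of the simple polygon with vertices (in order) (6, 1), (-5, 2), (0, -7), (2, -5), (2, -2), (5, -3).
Area = 99/2

Shoelace formula: Area = (1/2) |Σ_i (x_i · y_{i+1} − x_{i+1} · y_i)| (indices mod n). Compute each cross term:
  (6)(2) − (-5)(1) = 17
  (-5)(-7) − (0)(2) = 35
  (0)(-5) − (2)(-7) = 14
  (2)(-2) − (2)(-5) = 6
  (2)(-3) − (5)(-2) = 4
  (5)(1) − (6)(-3) = 23
Sum = 99, so (signed) Area = 99/2 = 99/2, |Area| = 99/2.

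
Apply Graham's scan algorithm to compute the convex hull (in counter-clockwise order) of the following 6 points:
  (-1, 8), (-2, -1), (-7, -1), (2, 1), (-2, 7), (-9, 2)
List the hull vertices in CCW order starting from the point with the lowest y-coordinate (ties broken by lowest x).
Hull (CCW) = [(-7, -1), (-2, -1), (2, 1), (-1, 8), (-9, 2)]

Graham scan procedure:
  1. Find the pivot p₀ = point with lowest y (tie → lowest x): (-7, -1).
  2. Sort the remaining points by polar angle around p₀.
  3. Walk through sorted points, maintaining a stack; pop the top while the last three entries make a non-left turn (cross product ≤ 0).
  4. Final stack is the convex hull in CCW order: (-7, -1), (-2, -1), (2, 1), (-1, 8), (-9, 2).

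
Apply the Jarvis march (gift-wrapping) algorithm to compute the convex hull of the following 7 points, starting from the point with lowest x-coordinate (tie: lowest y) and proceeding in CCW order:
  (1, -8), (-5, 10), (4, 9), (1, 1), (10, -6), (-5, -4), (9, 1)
Hull (CCW) = [(-5, -4), (1, -8), (10, -6), (9, 1), (4, 9), (-5, 10)]

Jarvis march: at each step, from the current hull vertex p, select the next vertex q as the point such that every other point lies strictly to the left of (or on) the directed line p → q. (Equivalently: for every other point r, the cross product (q − p) × (r − p) ≥ 0.)
Starting point (lowest x, tie lowest y): (-5, -4). Wrap until returning to start. Resulting hull: (-5, -4), (1, -8), (10, -6), (9, 1), (4, 9), (-5, 10).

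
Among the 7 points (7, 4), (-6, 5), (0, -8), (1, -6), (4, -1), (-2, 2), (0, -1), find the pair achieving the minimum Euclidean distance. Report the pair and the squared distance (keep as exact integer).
Pair = ((0, -8), (1, -6)); squared distance = 5

Compute all C(7, 2) = 21 pairwise squared distances (x_i − x_j)² + (y_i − y_j)². The minimum is 5, attained by the pair ((0, -8), (1, -6)).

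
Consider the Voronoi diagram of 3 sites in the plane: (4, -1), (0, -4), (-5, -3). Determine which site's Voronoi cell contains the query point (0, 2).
Nearest site = (4, -1)

The Voronoi cell of site s contains exactly those query points closer to s than to any other site. Compute squared distances from q = (0, 2) to each site:
  (4 − 0)² + (-1 − 2)² = 25
  (0 − 0)² + (-4 − 2)² = 36
  (-5 − 0)² + (-3 − 2)² = 50
Minimum is attained by (4, -1), so q lies in its Voronoi cell.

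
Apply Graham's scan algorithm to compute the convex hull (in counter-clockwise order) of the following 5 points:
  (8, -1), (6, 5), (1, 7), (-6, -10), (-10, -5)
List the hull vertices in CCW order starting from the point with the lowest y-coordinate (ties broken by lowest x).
Hull (CCW) = [(-6, -10), (8, -1), (6, 5), (1, 7), (-10, -5)]

Graham scan procedure:
  1. Find the pivot p₀ = point with lowest y (tie → lowest x): (-6, -10).
  2. Sort the remaining points by polar angle around p₀.
  3. Walk through sorted points, maintaining a stack; pop the top while the last three entries make a non-left turn (cross product ≤ 0).
  4. Final stack is the convex hull in CCW order: (-6, -10), (8, -1), (6, 5), (1, 7), (-10, -5).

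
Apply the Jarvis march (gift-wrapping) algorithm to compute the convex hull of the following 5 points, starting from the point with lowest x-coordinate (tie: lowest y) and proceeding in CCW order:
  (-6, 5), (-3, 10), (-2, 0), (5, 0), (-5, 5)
Hull (CCW) = [(-6, 5), (-2, 0), (5, 0), (-3, 10)]

Jarvis march: at each step, from the current hull vertex p, select the next vertex q as the point such that every other point lies strictly to the left of (or on) the directed line p → q. (Equivalently: for every other point r, the cross product (q − p) × (r − p) ≥ 0.)
Starting point (lowest x, tie lowest y): (-6, 5). Wrap until returning to start. Resulting hull: (-6, 5), (-2, 0), (5, 0), (-3, 10).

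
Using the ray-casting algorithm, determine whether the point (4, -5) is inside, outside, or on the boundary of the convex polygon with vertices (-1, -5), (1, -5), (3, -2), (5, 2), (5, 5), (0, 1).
The point (4, -5) lies strictly outside the polygon

Cast a horizontal ray to the right from the query point and count how many polygon edges it crosses (each edge strictly once or zero times, handled with the usual half-open convention). 
Parity of crossings → even ⇒ outside.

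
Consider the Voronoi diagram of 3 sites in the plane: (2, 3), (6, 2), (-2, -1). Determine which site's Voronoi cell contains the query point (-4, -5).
Nearest site = (-2, -1)

The Voronoi cell of site s contains exactly those query points closer to s than to any other site. Compute squared distances from q = (-4, -5) to each site:
  (-2 − -4)² + (-1 − -5)² = 20
  (2 − -4)² + (3 − -5)² = 100
  (6 − -4)² + (2 − -5)² = 149
Minimum is attained by (-2, -1), so q lies in its Voronoi cell.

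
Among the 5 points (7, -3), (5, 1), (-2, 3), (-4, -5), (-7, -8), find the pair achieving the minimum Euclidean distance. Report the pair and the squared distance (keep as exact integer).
Pair = ((-4, -5), (-7, -8)); squared distance = 18

Compute all C(5, 2) = 10 pairwise squared distances (x_i − x_j)² + (y_i − y_j)². The minimum is 18, attained by the pair ((-4, -5), (-7, -8)).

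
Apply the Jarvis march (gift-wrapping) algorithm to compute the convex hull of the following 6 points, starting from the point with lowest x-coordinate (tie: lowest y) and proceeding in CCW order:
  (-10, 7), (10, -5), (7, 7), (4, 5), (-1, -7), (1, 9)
Hull (CCW) = [(-10, 7), (-1, -7), (10, -5), (7, 7), (1, 9)]

Jarvis march: at each step, from the current hull vertex p, select the next vertex q as the point such that every other point lies strictly to the left of (or on) the directed line p → q. (Equivalently: for every other point r, the cross product (q − p) × (r − p) ≥ 0.)
Starting point (lowest x, tie lowest y): (-10, 7). Wrap until returning to start. Resulting hull: (-10, 7), (-1, -7), (10, -5), (7, 7), (1, 9).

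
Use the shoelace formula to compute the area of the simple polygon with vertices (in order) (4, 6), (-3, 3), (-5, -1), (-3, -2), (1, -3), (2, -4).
Area = 48

Shoelace formula: Area = (1/2) |Σ_i (x_i · y_{i+1} − x_{i+1} · y_i)| (indices mod n). Compute each cross term:
  (4)(3) − (-3)(6) = 30
  (-3)(-1) − (-5)(3) = 18
  (-5)(-2) − (-3)(-1) = 7
  (-3)(-3) − (1)(-2) = 11
  (1)(-4) − (2)(-3) = 2
  (2)(6) − (4)(-4) = 28
Sum = 96, so (signed) Area = 96/2 = 48, |Area| = 48.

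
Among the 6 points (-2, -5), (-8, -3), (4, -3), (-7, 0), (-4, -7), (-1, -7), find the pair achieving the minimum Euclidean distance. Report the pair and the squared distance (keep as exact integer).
Pair = ((-2, -5), (-1, -7)); squared distance = 5

Compute all C(6, 2) = 15 pairwise squared distances (x_i − x_j)² + (y_i − y_j)². The minimum is 5, attained by the pair ((-2, -5), (-1, -7)).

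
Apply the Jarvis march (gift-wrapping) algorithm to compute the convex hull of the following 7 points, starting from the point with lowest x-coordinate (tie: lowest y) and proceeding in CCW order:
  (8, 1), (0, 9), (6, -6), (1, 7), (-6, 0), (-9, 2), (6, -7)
Hull (CCW) = [(-9, 2), (-6, 0), (6, -7), (8, 1), (0, 9)]

Jarvis march: at each step, from the current hull vertex p, select the next vertex q as the point such that every other point lies strictly to the left of (or on) the directed line p → q. (Equivalently: for every other point r, the cross product (q − p) × (r − p) ≥ 0.)
Starting point (lowest x, tie lowest y): (-9, 2). Wrap until returning to start. Resulting hull: (-9, 2), (-6, 0), (6, -7), (8, 1), (0, 9).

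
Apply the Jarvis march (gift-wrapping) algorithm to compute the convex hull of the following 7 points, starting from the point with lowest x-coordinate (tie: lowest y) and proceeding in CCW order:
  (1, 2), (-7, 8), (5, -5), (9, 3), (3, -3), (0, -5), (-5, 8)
Hull (CCW) = [(-7, 8), (0, -5), (5, -5), (9, 3), (-5, 8)]

Jarvis march: at each step, from the current hull vertex p, select the next vertex q as the point such that every other point lies strictly to the left of (or on) the directed line p → q. (Equivalently: for every other point r, the cross product (q − p) × (r − p) ≥ 0.)
Starting point (lowest x, tie lowest y): (-7, 8). Wrap until returning to start. Resulting hull: (-7, 8), (0, -5), (5, -5), (9, 3), (-5, 8).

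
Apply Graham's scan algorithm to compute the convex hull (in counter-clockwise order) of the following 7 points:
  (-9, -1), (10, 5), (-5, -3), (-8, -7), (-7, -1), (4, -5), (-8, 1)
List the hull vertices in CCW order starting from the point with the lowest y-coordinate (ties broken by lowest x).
Hull (CCW) = [(-8, -7), (4, -5), (10, 5), (-8, 1), (-9, -1)]

Graham scan procedure:
  1. Find the pivot p₀ = point with lowest y (tie → lowest x): (-8, -7).
  2. Sort the remaining points by polar angle around p₀.
  3. Walk through sorted points, maintaining a stack; pop the top while the last three entries make a non-left turn (cross product ≤ 0).
  4. Final stack is the convex hull in CCW order: (-8, -7), (4, -5), (10, 5), (-8, 1), (-9, -1).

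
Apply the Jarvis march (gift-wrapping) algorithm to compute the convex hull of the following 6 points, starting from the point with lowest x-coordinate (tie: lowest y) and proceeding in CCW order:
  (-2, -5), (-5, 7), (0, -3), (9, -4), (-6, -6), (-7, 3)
Hull (CCW) = [(-7, 3), (-6, -6), (9, -4), (-5, 7)]

Jarvis march: at each step, from the current hull vertex p, select the next vertex q as the point such that every other point lies strictly to the left of (or on) the directed line p → q. (Equivalently: for every other point r, the cross product (q − p) × (r − p) ≥ 0.)
Starting point (lowest x, tie lowest y): (-7, 3). Wrap until returning to start. Resulting hull: (-7, 3), (-6, -6), (9, -4), (-5, 7).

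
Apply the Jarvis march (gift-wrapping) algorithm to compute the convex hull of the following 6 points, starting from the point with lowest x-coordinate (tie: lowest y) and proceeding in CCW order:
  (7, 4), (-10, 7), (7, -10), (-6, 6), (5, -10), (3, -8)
Hull (CCW) = [(-10, 7), (3, -8), (5, -10), (7, -10), (7, 4)]

Jarvis march: at each step, from the current hull vertex p, select the next vertex q as the point such that every other point lies strictly to the left of (or on) the directed line p → q. (Equivalently: for every other point r, the cross product (q − p) × (r − p) ≥ 0.)
Starting point (lowest x, tie lowest y): (-10, 7). Wrap until returning to start. Resulting hull: (-10, 7), (3, -8), (5, -10), (7, -10), (7, 4).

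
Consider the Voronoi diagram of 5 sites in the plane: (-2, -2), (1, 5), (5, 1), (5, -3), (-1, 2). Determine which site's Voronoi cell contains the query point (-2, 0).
Nearest site = (-2, -2)

The Voronoi cell of site s contains exactly those query points closer to s than to any other site. Compute squared distances from q = (-2, 0) to each site:
  (-2 − -2)² + (-2 − 0)² = 4
  (-1 − -2)² + (2 − 0)² = 5
  (1 − -2)² + (5 − 0)² = 34
  (5 − -2)² + (1 − 0)² = 50
  (5 − -2)² + (-3 − 0)² = 58
Minimum is attained by (-2, -2), so q lies in its Voronoi cell.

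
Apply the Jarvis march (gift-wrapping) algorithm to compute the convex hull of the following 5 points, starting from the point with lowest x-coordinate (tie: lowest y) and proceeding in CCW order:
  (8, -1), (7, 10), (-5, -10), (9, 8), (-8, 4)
Hull (CCW) = [(-8, 4), (-5, -10), (8, -1), (9, 8), (7, 10)]

Jarvis march: at each step, from the current hull vertex p, select the next vertex q as the point such that every other point lies strictly to the left of (or on) the directed line p → q. (Equivalently: for every other point r, the cross product (q − p) × (r − p) ≥ 0.)
Starting point (lowest x, tie lowest y): (-8, 4). Wrap until returning to start. Resulting hull: (-8, 4), (-5, -10), (8, -1), (9, 8), (7, 10).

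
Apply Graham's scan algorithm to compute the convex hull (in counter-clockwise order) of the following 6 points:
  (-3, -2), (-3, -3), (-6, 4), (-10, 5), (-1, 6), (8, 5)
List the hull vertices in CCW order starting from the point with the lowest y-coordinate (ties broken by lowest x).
Hull (CCW) = [(-3, -3), (8, 5), (-1, 6), (-10, 5)]

Graham scan procedure:
  1. Find the pivot p₀ = point with lowest y (tie → lowest x): (-3, -3).
  2. Sort the remaining points by polar angle around p₀.
  3. Walk through sorted points, maintaining a stack; pop the top while the last three entries make a non-left turn (cross product ≤ 0).
  4. Final stack is the convex hull in CCW order: (-3, -3), (8, 5), (-1, 6), (-10, 5).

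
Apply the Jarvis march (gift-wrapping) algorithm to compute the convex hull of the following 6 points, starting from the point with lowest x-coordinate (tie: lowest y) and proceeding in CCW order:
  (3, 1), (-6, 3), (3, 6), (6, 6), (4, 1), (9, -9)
Hull (CCW) = [(-6, 3), (9, -9), (6, 6), (3, 6)]

Jarvis march: at each step, from the current hull vertex p, select the next vertex q as the point such that every other point lies strictly to the left of (or on) the directed line p → q. (Equivalently: for every other point r, the cross product (q − p) × (r − p) ≥ 0.)
Starting point (lowest x, tie lowest y): (-6, 3). Wrap until returning to start. Resulting hull: (-6, 3), (9, -9), (6, 6), (3, 6).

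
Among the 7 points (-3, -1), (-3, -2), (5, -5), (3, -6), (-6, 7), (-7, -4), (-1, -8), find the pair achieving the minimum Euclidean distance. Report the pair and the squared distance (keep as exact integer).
Pair = ((-3, -1), (-3, -2)); squared distance = 1

Compute all C(7, 2) = 21 pairwise squared distances (x_i − x_j)² + (y_i − y_j)². The minimum is 1, attained by the pair ((-3, -1), (-3, -2)).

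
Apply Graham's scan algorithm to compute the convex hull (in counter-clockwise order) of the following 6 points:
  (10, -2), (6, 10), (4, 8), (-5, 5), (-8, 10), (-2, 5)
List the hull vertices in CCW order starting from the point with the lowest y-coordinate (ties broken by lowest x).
Hull (CCW) = [(10, -2), (6, 10), (-8, 10), (-5, 5)]

Graham scan procedure:
  1. Find the pivot p₀ = point with lowest y (tie → lowest x): (10, -2).
  2. Sort the remaining points by polar angle around p₀.
  3. Walk through sorted points, maintaining a stack; pop the top while the last three entries make a non-left turn (cross product ≤ 0).
  4. Final stack is the convex hull in CCW order: (10, -2), (6, 10), (-8, 10), (-5, 5).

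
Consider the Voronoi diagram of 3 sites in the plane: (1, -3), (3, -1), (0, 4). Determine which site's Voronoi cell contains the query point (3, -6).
Nearest site = (1, -3)

The Voronoi cell of site s contains exactly those query points closer to s than to any other site. Compute squared distances from q = (3, -6) to each site:
  (1 − 3)² + (-3 − -6)² = 13
  (3 − 3)² + (-1 − -6)² = 25
  (0 − 3)² + (4 − -6)² = 109
Minimum is attained by (1, -3), so q lies in its Voronoi cell.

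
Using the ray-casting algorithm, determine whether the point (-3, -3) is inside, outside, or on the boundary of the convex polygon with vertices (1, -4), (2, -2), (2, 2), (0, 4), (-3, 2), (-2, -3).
The point (-3, -3) lies strictly outside the polygon

Cast a horizontal ray to the right from the query point and count how many polygon edges it crosses (each edge strictly once or zero times, handled with the usual half-open convention). 
Parity of crossings → even ⇒ outside.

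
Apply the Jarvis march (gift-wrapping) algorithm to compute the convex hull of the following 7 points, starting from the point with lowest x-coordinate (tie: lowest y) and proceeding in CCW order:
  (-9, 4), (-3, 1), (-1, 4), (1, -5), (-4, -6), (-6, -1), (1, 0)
Hull (CCW) = [(-9, 4), (-4, -6), (1, -5), (1, 0), (-1, 4)]

Jarvis march: at each step, from the current hull vertex p, select the next vertex q as the point such that every other point lies strictly to the left of (or on) the directed line p → q. (Equivalently: for every other point r, the cross product (q − p) × (r − p) ≥ 0.)
Starting point (lowest x, tie lowest y): (-9, 4). Wrap until returning to start. Resulting hull: (-9, 4), (-4, -6), (1, -5), (1, 0), (-1, 4).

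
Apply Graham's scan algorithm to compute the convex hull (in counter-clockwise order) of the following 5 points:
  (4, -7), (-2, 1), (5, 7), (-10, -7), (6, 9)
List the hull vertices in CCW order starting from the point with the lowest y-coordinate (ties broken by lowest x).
Hull (CCW) = [(-10, -7), (4, -7), (6, 9)]

Graham scan procedure:
  1. Find the pivot p₀ = point with lowest y (tie → lowest x): (-10, -7).
  2. Sort the remaining points by polar angle around p₀.
  3. Walk through sorted points, maintaining a stack; pop the top while the last three entries make a non-left turn (cross product ≤ 0).
  4. Final stack is the convex hull in CCW order: (-10, -7), (4, -7), (6, 9).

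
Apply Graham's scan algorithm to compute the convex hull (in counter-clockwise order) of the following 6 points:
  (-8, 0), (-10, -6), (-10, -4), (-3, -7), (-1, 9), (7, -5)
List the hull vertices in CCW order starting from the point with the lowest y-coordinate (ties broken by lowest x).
Hull (CCW) = [(-3, -7), (7, -5), (-1, 9), (-8, 0), (-10, -4), (-10, -6)]

Graham scan procedure:
  1. Find the pivot p₀ = point with lowest y (tie → lowest x): (-3, -7).
  2. Sort the remaining points by polar angle around p₀.
  3. Walk through sorted points, maintaining a stack; pop the top while the last three entries make a non-left turn (cross product ≤ 0).
  4. Final stack is the convex hull in CCW order: (-3, -7), (7, -5), (-1, 9), (-8, 0), (-10, -4), (-10, -6).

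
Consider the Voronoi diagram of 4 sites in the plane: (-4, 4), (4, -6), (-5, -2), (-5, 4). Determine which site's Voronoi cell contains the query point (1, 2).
Nearest site = (-4, 4)

The Voronoi cell of site s contains exactly those query points closer to s than to any other site. Compute squared distances from q = (1, 2) to each site:
  (-4 − 1)² + (4 − 2)² = 29
  (-5 − 1)² + (4 − 2)² = 40
  (-5 − 1)² + (-2 − 2)² = 52
  (4 − 1)² + (-6 − 2)² = 73
Minimum is attained by (-4, 4), so q lies in its Voronoi cell.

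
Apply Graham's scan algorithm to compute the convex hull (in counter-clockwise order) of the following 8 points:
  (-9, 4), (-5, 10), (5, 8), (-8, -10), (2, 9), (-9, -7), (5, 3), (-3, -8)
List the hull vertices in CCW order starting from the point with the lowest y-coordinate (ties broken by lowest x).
Hull (CCW) = [(-8, -10), (-3, -8), (5, 3), (5, 8), (2, 9), (-5, 10), (-9, 4), (-9, -7)]

Graham scan procedure:
  1. Find the pivot p₀ = point with lowest y (tie → lowest x): (-8, -10).
  2. Sort the remaining points by polar angle around p₀.
  3. Walk through sorted points, maintaining a stack; pop the top while the last three entries make a non-left turn (cross product ≤ 0).
  4. Final stack is the convex hull in CCW order: (-8, -10), (-3, -8), (5, 3), (5, 8), (2, 9), (-5, 10), (-9, 4), (-9, -7).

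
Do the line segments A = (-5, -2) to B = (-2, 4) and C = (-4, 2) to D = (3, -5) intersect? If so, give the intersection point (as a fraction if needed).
Yes; intersection at (-10/3, 4/3) (t = 5/9 on AB, s = 2/21 on CD)

Parametrize AB as A + t(B − A) = (-5 + 3 t, -2 + 6 t) and CD as C + s(D − C) = (-4 + 7 s, 2 + -7 s). Solve the linear system for (t, s). Determinant = 63 ≠ 0, so a unique intersection of the containing lines exists. Solution: t = 5/9, s = 2/21 — both in [0, 1], so the segments cross. Intersection point: (-10/3, 4/3).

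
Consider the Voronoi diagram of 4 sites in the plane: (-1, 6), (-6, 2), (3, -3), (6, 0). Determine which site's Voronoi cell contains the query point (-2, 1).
Nearest site = (-6, 2)

The Voronoi cell of site s contains exactly those query points closer to s than to any other site. Compute squared distances from q = (-2, 1) to each site:
  (-6 − -2)² + (2 − 1)² = 17
  (-1 − -2)² + (6 − 1)² = 26
  (3 − -2)² + (-3 − 1)² = 41
  (6 − -2)² + (0 − 1)² = 65
Minimum is attained by (-6, 2), so q lies in its Voronoi cell.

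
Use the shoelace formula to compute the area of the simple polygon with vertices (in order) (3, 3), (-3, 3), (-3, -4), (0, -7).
Area = 81/2

Shoelace formula: Area = (1/2) |Σ_i (x_i · y_{i+1} − x_{i+1} · y_i)| (indices mod n). Compute each cross term:
  (3)(3) − (-3)(3) = 18
  (-3)(-4) − (-3)(3) = 21
  (-3)(-7) − (0)(-4) = 21
  (0)(3) − (3)(-7) = 21
Sum = 81, so (signed) Area = 81/2 = 81/2, |Area| = 81/2.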